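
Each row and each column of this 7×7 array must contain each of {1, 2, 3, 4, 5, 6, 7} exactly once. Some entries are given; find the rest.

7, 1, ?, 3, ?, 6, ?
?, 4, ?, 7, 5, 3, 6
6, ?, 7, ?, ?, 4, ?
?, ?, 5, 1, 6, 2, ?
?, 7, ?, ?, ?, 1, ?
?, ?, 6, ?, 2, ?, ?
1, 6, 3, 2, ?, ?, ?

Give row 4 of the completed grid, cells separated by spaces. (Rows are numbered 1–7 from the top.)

4 3 5 1 6 2 7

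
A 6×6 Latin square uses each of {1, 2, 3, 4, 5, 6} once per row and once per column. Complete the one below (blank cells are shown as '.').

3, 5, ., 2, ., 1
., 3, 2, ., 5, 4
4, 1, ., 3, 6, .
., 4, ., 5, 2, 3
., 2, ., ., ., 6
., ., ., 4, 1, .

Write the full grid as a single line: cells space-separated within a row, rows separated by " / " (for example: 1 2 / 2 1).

3 5 6 2 4 1 / 1 3 2 6 5 4 / 4 1 5 3 6 2 / 6 4 1 5 2 3 / 5 2 4 1 3 6 / 2 6 3 4 1 5

(r1,c5): row 1 has {1,2,3,5}; column 5 has {1,2,5,6}, so it must be 4.
(r3,c3): row 3 has {1,3,4,6}; column 3 has {2}, so it must be 5.
(r3,c6): row 3 has {1,3,4,5,6}; column 6 has {1,3,4,6}, so it must be 2.
(r5,c4): row 5 has {2,6}; column 4 has {2,3,4,5}, so it must be 1.
(r5,c5): row 5 has {1,2,6}; column 5 has {1,2,4,5,6}, so it must be 3.
(r6,c2): row 6 has {1,4}; column 2 has {1,2,3,4,5}, so it must be 6.
(r6,c3): row 6 has {1,4,6}; column 3 has {2,5}, so it must be 3.
(r6,c6): row 6 has {1,3,4,6}; column 6 has {1,2,3,4,6}, so it must be 5.
(r1,c3): row 1 has {1,2,3,4,5}; column 3 has {2,3,5}, so it must be 6.
(r2,c4): row 2 has {2,3,4,5}; column 4 has {1,2,3,4,5}, so it must be 6.
(r4,c3): row 4 has {2,3,4,5}; column 3 has {2,3,5,6}, so it must be 1.
(r5,c1): row 5 has {1,2,3,6}; column 1 has {3,4}, so it must be 5.
(r5,c3): row 5 has {1,2,3,5,6}; column 3 has {1,2,3,5,6}, so it must be 4.
(r6,c1): row 6 has {1,3,4,5,6}; column 1 has {3,4,5}, so it must be 2.
(r2,c1): row 2 has {2,3,4,5,6}; column 1 has {2,3,4,5}, so it must be 1.
(r4,c1): row 4 has {1,2,3,4,5}; column 1 has {1,2,3,4,5}, so it must be 6.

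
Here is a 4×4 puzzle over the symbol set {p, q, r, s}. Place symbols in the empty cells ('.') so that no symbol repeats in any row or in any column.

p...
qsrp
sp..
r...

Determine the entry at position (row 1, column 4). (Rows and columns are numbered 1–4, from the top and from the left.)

q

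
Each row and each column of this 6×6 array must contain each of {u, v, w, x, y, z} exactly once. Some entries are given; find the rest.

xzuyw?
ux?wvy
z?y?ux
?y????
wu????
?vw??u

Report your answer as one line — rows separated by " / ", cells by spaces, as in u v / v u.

x z u y w v / u x z w v y / z w y v u x / v y x u z w / w u v x y z / y v w z x u

(r1,c6) = v
(r2,c3) = z
(r3,c2) = w
(r3,c4) = v
(r4,c1) = v
(r4,c3) = x
(r4,c5) = z
(r4,c6) = w
(r5,c3) = v
(r5,c6) = z
(r6,c1) = y
(r6,c5) = x
(r4,c4) = u
(r5,c4) = x
(r5,c5) = y
(r6,c4) = z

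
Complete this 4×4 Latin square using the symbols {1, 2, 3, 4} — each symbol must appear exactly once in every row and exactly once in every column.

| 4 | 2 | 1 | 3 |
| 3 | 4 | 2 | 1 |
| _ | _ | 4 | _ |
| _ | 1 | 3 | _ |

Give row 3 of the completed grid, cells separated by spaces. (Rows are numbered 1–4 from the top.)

(r3,c2) = 3
(r3,c4) = 2
(r4,c1) = 2
(r4,c4) = 4
(r3,c1) = 1

1 3 4 2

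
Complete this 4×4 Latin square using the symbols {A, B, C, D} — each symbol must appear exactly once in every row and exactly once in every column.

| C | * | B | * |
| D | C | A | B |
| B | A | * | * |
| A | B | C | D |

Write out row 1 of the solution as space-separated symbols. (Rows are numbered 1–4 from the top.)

(r1,c2) = D
(r1,c4) = A

C D B A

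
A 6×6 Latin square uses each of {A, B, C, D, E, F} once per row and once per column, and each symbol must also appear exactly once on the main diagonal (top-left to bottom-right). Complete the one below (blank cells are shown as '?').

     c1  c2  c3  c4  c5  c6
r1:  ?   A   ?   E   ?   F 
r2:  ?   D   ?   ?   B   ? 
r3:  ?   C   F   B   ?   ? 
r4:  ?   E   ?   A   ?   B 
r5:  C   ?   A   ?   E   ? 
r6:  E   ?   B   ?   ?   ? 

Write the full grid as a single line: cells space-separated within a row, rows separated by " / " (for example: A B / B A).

B A D E C F / F D E C B A / A C F B D E / D E C A F B / C B A F E D / E F B D A C

(r1,c1): row 1 has {A,E,F}; column 1 has {C,E}; the diagonal has {A,D,E,F}, so it must be B.
(r5,c6): row 5 has {A,C,E}; column 6 has {B,F}, so it must be D.
(r6,c2): row 6 has {B,E}; column 2 has {A,C,D,E}, so it must be F.
(r6,c6): row 6 has {B,E,F}; column 6 has {B,D,F}; the diagonal has {A,B,D,E,F}, so it must be C.
(r5,c2): row 5 has {A,C,D,E}; column 2 has {A,C,D,E,F}, so it must be B.
(r5,c4): row 5 has {A,B,C,D,E}; column 4 has {A,B,E}, so it must be F.
(r6,c4): row 6 has {B,C,E,F}; column 4 has {A,B,E,F}, so it must be D.
(r6,c5): row 6 has {B,C,D,E,F}; column 5 has {B,E}, so it must be A.
(r2,c4): row 2 has {B,D}; column 4 has {A,B,D,E,F}, so it must be C.
(r3,c5): row 3 has {B,C,F}; column 5 has {A,B,E}, so it must be D.
(r1,c5): row 1 has {A,B,E,F}; column 5 has {A,B,D,E}, so it must be C.
(r2,c3): row 2 has {B,C,D}; column 3 has {A,B,F}, so it must be E.
(r2,c6): row 2 has {B,C,D,E}; column 6 has {B,C,D,F}, so it must be A.
(r3,c1): row 3 has {B,C,D,F}; column 1 has {B,C,E}, so it must be A.
(r3,c6): row 3 has {A,B,C,D,F}; column 6 has {A,B,C,D,F}, so it must be E.
(r4,c5): row 4 has {A,B,E}; column 5 has {A,B,C,D,E}, so it must be F.
(r1,c3): row 1 has {A,B,C,E,F}; column 3 has {A,B,E,F}, so it must be D.
(r2,c1): row 2 has {A,B,C,D,E}; column 1 has {A,B,C,E}, so it must be F.
(r4,c1): row 4 has {A,B,E,F}; column 1 has {A,B,C,E,F}, so it must be D.
(r4,c3): row 4 has {A,B,D,E,F}; column 3 has {A,B,D,E,F}, so it must be C.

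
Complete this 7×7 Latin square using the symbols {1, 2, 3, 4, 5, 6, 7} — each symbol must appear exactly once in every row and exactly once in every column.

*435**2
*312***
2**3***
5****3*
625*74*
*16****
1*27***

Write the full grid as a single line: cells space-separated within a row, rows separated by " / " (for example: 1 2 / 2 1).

row 1 has {2,3,4,5}; column 1 has {1,2,5,6} — only 7 is left for (r1,c1).
row 2 has {1,2,3}; column 1 has {1,2,5,6,7} — only 4 is left for (r2,c1).
row 5 has {2,4,5,6,7}; column 4 has {2,3,5,7} — only 1 is left for (r5,c4).
row 5 has {1,2,4,5,6,7}; column 7 has {2} — only 3 is left for (r5,c7).
row 6 has {1,6}; column 1 has {1,2,4,5,6,7} — only 3 is left for (r6,c1).
row 6 has {1,3,6}; column 4 has {1,2,3,5,7} — only 4 is left for (r6,c4).
row 4 has {3,5}; column 4 has {1,2,3,4,5,7} — only 6 is left for (r4,c4).
row 4 has {3,5,6}; column 2 has {1,2,3,4} — only 7 is left for (r4,c2).
row 4 has {3,5,6,7}; column 3 has {1,2,3,5,6} — only 4 is left for (r4,c3).
row 4 has {3,4,5,6,7}; column 7 has {2,3} — only 1 is left for (r4,c7).
row 3 has {2,3}; column 3 has {1,2,3,4,5,6} — only 7 is left for (r3,c3).
row 4 has {1,3,4,5,6,7}; column 5 has {7} — only 2 is left for (r4,c5).
row 6 has {1,3,4,6}; column 5 has {2,7} — only 5 is left for (r6,c5).
row 6 has {1,3,4,5,6}; column 7 has {1,2,3} — only 7 is left for (r6,c7).
row 2 has {1,2,3,4}; column 5 has {2,5,7} — only 6 is left for (r2,c5).
row 2 has {1,2,3,4,6}; column 7 has {1,2,3,7} — only 5 is left for (r2,c7).
row 6 has {1,3,4,5,6,7}; column 6 has {3,4} — only 2 is left for (r6,c6).
row 1 has {2,3,4,5,7}; column 5 has {2,5,6,7} — only 1 is left for (r1,c5).
row 1 has {1,2,3,4,5,7}; column 6 has {2,3,4} — only 6 is left for (r1,c6).
row 2 has {1,2,3,4,5,6}; column 6 has {2,3,4,6} — only 7 is left for (r2,c6).
row 3 has {2,3,7}; column 5 has {1,2,5,6,7} — only 4 is left for (r3,c5).
row 3 has {2,3,4,7}; column 7 has {1,2,3,5,7} — only 6 is left for (r3,c7).
row 7 has {1,2,7}; column 5 has {1,2,4,5,6,7} — only 3 is left for (r7,c5).
row 7 has {1,2,3,7}; column 6 has {2,3,4,6,7} — only 5 is left for (r7,c6).
row 7 has {1,2,3,5,7}; column 7 has {1,2,3,5,6,7} — only 4 is left for (r7,c7).
row 3 has {2,3,4,6,7}; column 2 has {1,2,3,4,7} — only 5 is left for (r3,c2).
row 3 has {2,3,4,5,6,7}; column 6 has {2,3,4,5,6,7} — only 1 is left for (r3,c6).
row 7 has {1,2,3,4,5,7}; column 2 has {1,2,3,4,5,7} — only 6 is left for (r7,c2).

7 4 3 5 1 6 2 / 4 3 1 2 6 7 5 / 2 5 7 3 4 1 6 / 5 7 4 6 2 3 1 / 6 2 5 1 7 4 3 / 3 1 6 4 5 2 7 / 1 6 2 7 3 5 4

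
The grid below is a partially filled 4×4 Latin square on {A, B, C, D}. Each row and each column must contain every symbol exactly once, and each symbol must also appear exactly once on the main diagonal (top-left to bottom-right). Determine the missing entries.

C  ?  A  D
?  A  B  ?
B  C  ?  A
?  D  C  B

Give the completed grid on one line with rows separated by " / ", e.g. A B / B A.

row 1 has {A,C,D}; column 2 has {A,C,D} — only B is left for (r1,c2).
row 2 has {A,B}; column 1 has {B,C} — only D is left for (r2,c1).
row 2 has {A,B,D}; column 4 has {A,B,D} — only C is left for (r2,c4).
row 3 has {A,B,C}; column 3 has {A,B,C}; the diagonal has {A,B,C} — only D is left for (r3,c3).
row 4 has {B,C,D}; column 1 has {B,C,D} — only A is left for (r4,c1).

C B A D / D A B C / B C D A / A D C B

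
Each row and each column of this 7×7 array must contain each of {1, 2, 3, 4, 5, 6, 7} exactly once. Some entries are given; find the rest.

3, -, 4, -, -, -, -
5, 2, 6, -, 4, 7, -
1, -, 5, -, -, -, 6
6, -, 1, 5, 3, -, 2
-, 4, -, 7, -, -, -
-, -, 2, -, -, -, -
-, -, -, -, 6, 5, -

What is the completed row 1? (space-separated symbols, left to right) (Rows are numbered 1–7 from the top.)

(r4,c2) = 7
(r4,c6) = 4
(r5,c1) = 2
(r5,c3) = 3
(r7,c3) = 7
(r3,c2) = 3
(r3,c6) = 2
(r7,c1) = 4
(r7,c2) = 1
(r7,c7) = 3
(r2,c7) = 1
(r3,c4) = 4
(r3,c5) = 7
(r5,c7) = 5
(r6,c1) = 7
(r6,c7) = 4
(r7,c4) = 2
(r1,c7) = 7
(r2,c4) = 3
(r5,c5) = 1
(r5,c6) = 6
(r6,c5) = 5
(r1,c5) = 2
(r1,c6) = 1
(r6,c2) = 6
(r6,c4) = 1
(r6,c6) = 3
(r1,c2) = 5
(r1,c4) = 6

3 5 4 6 2 1 7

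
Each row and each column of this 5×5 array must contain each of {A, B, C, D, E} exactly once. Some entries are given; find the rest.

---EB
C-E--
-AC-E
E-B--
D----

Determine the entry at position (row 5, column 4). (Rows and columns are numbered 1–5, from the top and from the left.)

B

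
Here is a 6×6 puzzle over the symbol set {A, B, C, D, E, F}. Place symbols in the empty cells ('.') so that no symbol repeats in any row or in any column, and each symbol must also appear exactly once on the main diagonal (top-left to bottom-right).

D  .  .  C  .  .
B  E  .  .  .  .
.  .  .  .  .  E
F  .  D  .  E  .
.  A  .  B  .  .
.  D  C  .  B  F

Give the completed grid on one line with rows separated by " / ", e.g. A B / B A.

D B E C F A / B E A F D C / C F B D A E / F C D A E B / E A F B C D / A D C E B F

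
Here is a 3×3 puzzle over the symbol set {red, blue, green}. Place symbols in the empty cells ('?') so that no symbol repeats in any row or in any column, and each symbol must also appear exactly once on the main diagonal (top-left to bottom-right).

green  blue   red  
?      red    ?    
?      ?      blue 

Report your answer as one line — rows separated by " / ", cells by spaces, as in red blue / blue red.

green blue red / blue red green / red green blue

(r2,c1) = blue
(r2,c3) = green
(r3,c1) = red
(r3,c2) = green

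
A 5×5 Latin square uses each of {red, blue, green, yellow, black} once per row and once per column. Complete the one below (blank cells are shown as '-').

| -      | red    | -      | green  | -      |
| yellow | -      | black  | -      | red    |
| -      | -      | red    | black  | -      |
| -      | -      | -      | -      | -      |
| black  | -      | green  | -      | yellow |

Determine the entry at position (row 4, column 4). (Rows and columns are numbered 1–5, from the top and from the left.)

Cell (r1,c1): row 1 has {red,green}; column 1 has {yellow,black} → blue.
Cell (r1,c3): row 1 has {red,blue,green}; column 3 has {red,green,black} → yellow.
Cell (r1,c5): row 1 has {red,blue,green,yellow}; column 5 has {red,yellow} → black.
Cell (r2,c4): row 2 has {red,yellow,black}; column 4 has {green,black} → blue.
Cell (r3,c1): row 3 has {red,black}; column 1 has {blue,yellow,black} → green.
Cell (r3,c5): row 3 has {red,green,black}; column 5 has {red,yellow,black} → blue.
Cell (r4,c1): row 4 is empty so far; column 1 has {blue,green,yellow,black} → red.
Cell (r4,c3): row 4 has {red}; column 3 has {red,green,yellow,black} → blue.
Cell (r4,c4): row 4 has {red,blue}; column 4 has {blue,green,black} → yellow.

yellow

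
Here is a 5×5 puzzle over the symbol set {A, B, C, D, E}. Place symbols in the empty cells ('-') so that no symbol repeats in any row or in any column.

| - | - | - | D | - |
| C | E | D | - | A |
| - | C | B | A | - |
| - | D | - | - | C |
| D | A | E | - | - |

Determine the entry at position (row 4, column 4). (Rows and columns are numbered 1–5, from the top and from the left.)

E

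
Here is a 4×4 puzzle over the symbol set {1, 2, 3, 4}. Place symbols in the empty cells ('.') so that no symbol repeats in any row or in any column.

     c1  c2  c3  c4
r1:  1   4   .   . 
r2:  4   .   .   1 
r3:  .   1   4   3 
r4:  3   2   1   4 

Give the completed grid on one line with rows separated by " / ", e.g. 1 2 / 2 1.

1 4 3 2 / 4 3 2 1 / 2 1 4 3 / 3 2 1 4

(r1,c4) = 2
(r2,c2) = 3
(r2,c3) = 2
(r3,c1) = 2
(r1,c3) = 3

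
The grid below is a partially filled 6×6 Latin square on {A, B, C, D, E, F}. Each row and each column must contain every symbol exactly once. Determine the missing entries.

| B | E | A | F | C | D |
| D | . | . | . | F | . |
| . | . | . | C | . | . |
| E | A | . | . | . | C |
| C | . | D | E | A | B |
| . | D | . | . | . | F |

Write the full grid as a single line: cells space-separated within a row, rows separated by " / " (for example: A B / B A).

B E A F C D / D C B A F E / F B E C D A / E A F D B C / C F D E A B / A D C B E F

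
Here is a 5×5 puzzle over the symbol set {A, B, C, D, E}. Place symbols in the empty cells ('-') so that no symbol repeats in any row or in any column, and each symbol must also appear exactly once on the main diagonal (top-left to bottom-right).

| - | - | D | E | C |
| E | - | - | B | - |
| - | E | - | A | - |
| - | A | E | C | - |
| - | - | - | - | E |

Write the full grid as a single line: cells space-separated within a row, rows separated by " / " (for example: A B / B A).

Cell (r1,c2): row 1 has {C,D,E}; column 2 has {A,E} → B.
Cell (r2,c2): row 2 has {B,E}; column 2 has {A,B,E}; the diagonal has {C,E} → D.
Cell (r2,c5): row 2 has {B,D,E}; column 5 has {C,E} → A.
Cell (r3,c3): row 3 has {A,E}; column 3 has {D,E}; the diagonal has {C,D,E} → B.
Cell (r3,c5): row 3 has {A,B,E}; column 5 has {A,C,E} → D.
Cell (r4,c5): row 4 has {A,C,E}; column 5 has {A,C,D,E} → B.
Cell (r5,c2): row 5 has {E}; column 2 has {A,B,D,E} → C.
Cell (r5,c3): row 5 has {C,E}; column 3 has {B,D,E} → A.
Cell (r5,c4): row 5 has {A,C,E}; column 4 has {A,B,C,E} → D.
Cell (r1,c1): row 1 has {B,C,D,E}; column 1 has {E}; the diagonal has {B,C,D,E} → A.
Cell (r2,c3): row 2 has {A,B,D,E}; column 3 has {A,B,D,E} → C.
Cell (r3,c1): row 3 has {A,B,D,E}; column 1 has {A,E} → C.
Cell (r4,c1): row 4 has {A,B,C,E}; column 1 has {A,C,E} → D.
Cell (r5,c1): row 5 has {A,C,D,E}; column 1 has {A,C,D,E} → B.

A B D E C / E D C B A / C E B A D / D A E C B / B C A D E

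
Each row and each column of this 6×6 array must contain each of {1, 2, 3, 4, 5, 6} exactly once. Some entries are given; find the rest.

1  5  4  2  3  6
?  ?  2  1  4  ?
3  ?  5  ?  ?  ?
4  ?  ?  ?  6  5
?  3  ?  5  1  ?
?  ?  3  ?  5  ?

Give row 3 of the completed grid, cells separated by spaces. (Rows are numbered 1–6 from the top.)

Cell (r2,c2): row 2 has {1,2,4}; column 2 has {3,5} → 6.
Cell (r2,c6): row 2 has {1,2,4,6}; column 6 has {5,6} → 3.
Cell (r3,c5): row 3 has {3,5}; column 5 has {1,3,4,5,6} → 2.
Cell (r4,c3): row 4 has {4,5,6}; column 3 has {2,3,4,5} → 1.
Cell (r4,c4): row 4 has {1,4,5,6}; column 4 has {1,2,5} → 3.
Cell (r5,c3): row 5 has {1,3,5}; column 3 has {1,2,3,4,5} → 6.
Cell (r2,c1): row 2 has {1,2,3,4,6}; column 1 has {1,3,4} → 5.
Cell (r4,c2): row 4 has {1,3,4,5,6}; column 2 has {3,5,6} → 2.
Cell (r5,c1): row 5 has {1,3,5,6}; column 1 has {1,3,4,5} → 2.
Cell (r5,c6): row 5 has {1,2,3,5,6}; column 6 has {3,5,6} → 4.
Cell (r6,c1): row 6 has {3,5}; column 1 has {1,2,3,4,5} → 6.
Cell (r6,c4): row 6 has {3,5,6}; column 4 has {1,2,3,5} → 4.
Cell (r3,c4): row 3 has {2,3,5}; column 4 has {1,2,3,4,5} → 6.
Cell (r3,c6): row 3 has {2,3,5,6}; column 6 has {3,4,5,6} → 1.
Cell (r6,c2): row 6 has {3,4,5,6}; column 2 has {2,3,5,6} → 1.
Cell (r6,c6): row 6 has {1,3,4,5,6}; column 6 has {1,3,4,5,6} → 2.
Cell (r3,c2): row 3 has {1,2,3,5,6}; column 2 has {1,2,3,5,6} → 4.

3 4 5 6 2 1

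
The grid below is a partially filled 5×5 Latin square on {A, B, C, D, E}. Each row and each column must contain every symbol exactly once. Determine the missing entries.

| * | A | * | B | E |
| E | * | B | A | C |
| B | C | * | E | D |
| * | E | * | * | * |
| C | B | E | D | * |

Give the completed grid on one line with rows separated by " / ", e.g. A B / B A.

D A C B E / E D B A C / B C A E D / A E D C B / C B E D A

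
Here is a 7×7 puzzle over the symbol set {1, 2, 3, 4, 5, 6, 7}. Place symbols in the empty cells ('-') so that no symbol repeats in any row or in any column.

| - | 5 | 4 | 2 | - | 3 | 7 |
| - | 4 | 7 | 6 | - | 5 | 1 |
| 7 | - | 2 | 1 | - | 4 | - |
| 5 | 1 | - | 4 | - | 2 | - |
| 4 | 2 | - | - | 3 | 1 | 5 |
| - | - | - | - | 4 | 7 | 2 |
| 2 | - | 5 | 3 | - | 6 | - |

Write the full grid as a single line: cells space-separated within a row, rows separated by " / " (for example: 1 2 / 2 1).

(r2,c1) = 3
(r2,c5) = 2
(r5,c3) = 6
(r5,c4) = 7
(r6,c4) = 5
(r7,c2) = 7
(r7,c5) = 1
(r7,c7) = 4
(r1,c5) = 6
(r3,c5) = 5
(r4,c3) = 3
(r4,c5) = 7
(r4,c7) = 6
(r6,c3) = 1
(r1,c1) = 1
(r3,c7) = 3
(r6,c1) = 6
(r6,c2) = 3
(r3,c2) = 6

1 5 4 2 6 3 7 / 3 4 7 6 2 5 1 / 7 6 2 1 5 4 3 / 5 1 3 4 7 2 6 / 4 2 6 7 3 1 5 / 6 3 1 5 4 7 2 / 2 7 5 3 1 6 4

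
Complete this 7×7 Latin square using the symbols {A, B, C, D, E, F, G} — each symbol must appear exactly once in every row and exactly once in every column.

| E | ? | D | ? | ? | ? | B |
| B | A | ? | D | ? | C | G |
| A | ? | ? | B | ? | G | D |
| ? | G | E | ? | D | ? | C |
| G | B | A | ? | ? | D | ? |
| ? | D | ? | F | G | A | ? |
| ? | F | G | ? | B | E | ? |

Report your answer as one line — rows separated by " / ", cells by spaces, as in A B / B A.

(r1,c2): row 1 has {B,D,E}; column 2 has {A,B,D,F,G}, so it must be C.
(r1,c6): row 1 has {B,C,D,E}; column 6 has {A,C,D,E,G}, so it must be F.
(r2,c3): row 2 has {A,B,C,D,G}; column 3 has {A,D,E,G}, so it must be F.
(r2,c5): row 2 has {A,B,C,D,F,G}; column 5 has {B,D,G}, so it must be E.
(r3,c2): row 3 has {A,B,D,G}; column 2 has {A,B,C,D,F,G}, so it must be E.
(r3,c3): row 3 has {A,B,D,E,G}; column 3 has {A,D,E,F,G}, so it must be C.
(r3,c5): row 3 has {A,B,C,D,E,G}; column 5 has {B,D,E,G}, so it must be F.
(r4,c1): row 4 has {C,D,E,G}; column 1 has {A,B,E,G}, so it must be F.
(r4,c4): row 4 has {C,D,E,F,G}; column 4 has {B,D,F}, so it must be A.
(r4,c6): row 4 has {A,C,D,E,F,G}; column 6 has {A,C,D,E,F,G}, so it must be B.
(r5,c5): row 5 has {A,B,D,G}; column 5 has {B,D,E,F,G}, so it must be C.
(r6,c1): row 6 has {A,D,F,G}; column 1 has {A,B,E,F,G}, so it must be C.
(r6,c3): row 6 has {A,C,D,F,G}; column 3 has {A,C,D,E,F,G}, so it must be B.
(r6,c7): row 6 has {A,B,C,D,F,G}; column 7 has {B,C,D,G}, so it must be E.
(r7,c1): row 7 has {B,E,F,G}; column 1 has {A,B,C,E,F,G}, so it must be D.
(r7,c4): row 7 has {B,D,E,F,G}; column 4 has {A,B,D,F}, so it must be C.
(r7,c7): row 7 has {B,C,D,E,F,G}; column 7 has {B,C,D,E,G}, so it must be A.
(r1,c4): row 1 has {B,C,D,E,F}; column 4 has {A,B,C,D,F}, so it must be G.
(r1,c5): row 1 has {B,C,D,E,F,G}; column 5 has {B,C,D,E,F,G}, so it must be A.
(r5,c4): row 5 has {A,B,C,D,G}; column 4 has {A,B,C,D,F,G}, so it must be E.
(r5,c7): row 5 has {A,B,C,D,E,G}; column 7 has {A,B,C,D,E,G}, so it must be F.

E C D G A F B / B A F D E C G / A E C B F G D / F G E A D B C / G B A E C D F / C D B F G A E / D F G C B E A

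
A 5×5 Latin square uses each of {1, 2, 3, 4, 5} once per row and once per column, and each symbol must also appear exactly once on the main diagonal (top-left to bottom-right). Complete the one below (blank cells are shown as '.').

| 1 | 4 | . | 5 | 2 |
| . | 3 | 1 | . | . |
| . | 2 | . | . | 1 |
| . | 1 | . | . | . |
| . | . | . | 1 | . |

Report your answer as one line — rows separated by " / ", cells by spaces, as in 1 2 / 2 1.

At row 1, column 3: row 1 has {1,2,4,5}; column 3 has {1}; that leaves 3.
At row 5, column 2: row 5 has {1}; column 2 has {1,2,3,4}; that leaves 5.
At row 5, column 5: row 5 has {1,5}; column 5 has {1,2}; the diagonal has {1,3}; that leaves 4.
At row 2, column 5: row 2 has {1,3}; column 5 has {1,2,4}; that leaves 5.
At row 3, column 3: row 3 has {1,2}; column 3 has {1,3}; the diagonal has {1,3,4}; that leaves 5.
At row 4, column 4: row 4 has {1}; column 4 has {1,5}; the diagonal has {1,3,4,5}; that leaves 2.
At row 4, column 5: row 4 has {1,2}; column 5 has {1,2,4,5}; that leaves 3.
At row 5, column 3: row 5 has {1,4,5}; column 3 has {1,3,5}; that leaves 2.
At row 2, column 4: row 2 has {1,3,5}; column 4 has {1,2,5}; that leaves 4.
At row 3, column 4: row 3 has {1,2,5}; column 4 has {1,2,4,5}; that leaves 3.
At row 4, column 3: row 4 has {1,2,3}; column 3 has {1,2,3,5}; that leaves 4.
At row 5, column 1: row 5 has {1,2,4,5}; column 1 has {1}; that leaves 3.
At row 2, column 1: row 2 has {1,3,4,5}; column 1 has {1,3}; that leaves 2.
At row 3, column 1: row 3 has {1,2,3,5}; column 1 has {1,2,3}; that leaves 4.
At row 4, column 1: row 4 has {1,2,3,4}; column 1 has {1,2,3,4}; that leaves 5.

1 4 3 5 2 / 2 3 1 4 5 / 4 2 5 3 1 / 5 1 4 2 3 / 3 5 2 1 4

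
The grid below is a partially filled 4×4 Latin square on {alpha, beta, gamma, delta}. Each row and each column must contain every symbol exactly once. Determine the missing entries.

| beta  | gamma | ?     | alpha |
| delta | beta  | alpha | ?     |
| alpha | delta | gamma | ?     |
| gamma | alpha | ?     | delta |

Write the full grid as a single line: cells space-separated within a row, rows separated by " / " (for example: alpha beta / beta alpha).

beta gamma delta alpha / delta beta alpha gamma / alpha delta gamma beta / gamma alpha beta delta

(r1,c3) = delta
(r2,c4) = gamma
(r3,c4) = beta
(r4,c3) = beta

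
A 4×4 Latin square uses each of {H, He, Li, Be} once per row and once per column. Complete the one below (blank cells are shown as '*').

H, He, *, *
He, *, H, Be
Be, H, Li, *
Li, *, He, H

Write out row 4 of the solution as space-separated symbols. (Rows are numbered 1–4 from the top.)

Li Be He H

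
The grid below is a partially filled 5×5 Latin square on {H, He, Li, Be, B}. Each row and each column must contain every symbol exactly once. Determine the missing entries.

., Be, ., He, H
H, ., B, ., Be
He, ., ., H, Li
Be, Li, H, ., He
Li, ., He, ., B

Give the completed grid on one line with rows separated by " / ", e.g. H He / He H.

B Be Li He H / H He B Li Be / He B Be H Li / Be Li H B He / Li H He Be B

(r1,c1) = B
(r1,c3) = Li
(r2,c2) = He
(r2,c4) = Li
(r3,c2) = B
(r3,c3) = Be
(r4,c4) = B
(r5,c2) = H
(r5,c4) = Be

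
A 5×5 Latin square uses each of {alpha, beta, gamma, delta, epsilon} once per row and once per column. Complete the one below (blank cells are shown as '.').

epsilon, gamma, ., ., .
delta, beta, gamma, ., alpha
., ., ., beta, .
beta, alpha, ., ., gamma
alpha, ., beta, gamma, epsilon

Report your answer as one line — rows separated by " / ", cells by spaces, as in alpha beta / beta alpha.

epsilon gamma delta alpha beta / delta beta gamma epsilon alpha / gamma epsilon alpha beta delta / beta alpha epsilon delta gamma / alpha delta beta gamma epsilon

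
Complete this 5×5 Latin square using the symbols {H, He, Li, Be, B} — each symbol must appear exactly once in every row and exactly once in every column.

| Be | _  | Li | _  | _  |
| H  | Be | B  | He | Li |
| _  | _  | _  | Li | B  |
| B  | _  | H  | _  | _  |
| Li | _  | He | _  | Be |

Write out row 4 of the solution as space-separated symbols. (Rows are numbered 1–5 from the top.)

B Li H Be He

(r3,c1): row 3 has {Li,B}; column 1 has {H,Li,Be,B}, so it must be He.
(r3,c2): row 3 has {He,Li,B}; column 2 has {Be}, so it must be H.
(r3,c3): row 3 has {H,He,Li,B}; column 3 has {H,He,Li,B}, so it must be Be.
(r4,c4): row 4 has {H,B}; column 4 has {He,Li}, so it must be Be.
(r4,c5): row 4 has {H,Be,B}; column 5 has {Li,Be,B}, so it must be He.
(r5,c2): row 5 has {He,Li,Be}; column 2 has {H,Be}, so it must be B.
(r5,c4): row 5 has {He,Li,Be,B}; column 4 has {He,Li,Be}, so it must be H.
(r1,c2): row 1 has {Li,Be}; column 2 has {H,Be,B}, so it must be He.
(r1,c4): row 1 has {He,Li,Be}; column 4 has {H,He,Li,Be}, so it must be B.
(r1,c5): row 1 has {He,Li,Be,B}; column 5 has {He,Li,Be,B}, so it must be H.
(r4,c2): row 4 has {H,He,Be,B}; column 2 has {H,He,Be,B}, so it must be Li.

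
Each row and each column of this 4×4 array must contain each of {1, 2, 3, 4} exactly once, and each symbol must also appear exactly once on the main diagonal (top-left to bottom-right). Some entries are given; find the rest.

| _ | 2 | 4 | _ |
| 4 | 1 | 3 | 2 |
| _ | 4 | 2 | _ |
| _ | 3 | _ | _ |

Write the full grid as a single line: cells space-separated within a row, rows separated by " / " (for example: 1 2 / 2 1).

Cell (r1,c1): row 1 has {2,4}; column 1 has {4}; the diagonal has {1,2} → 3.
Cell (r1,c4): row 1 has {2,3,4}; column 4 has {2} → 1.
Cell (r3,c1): row 3 has {2,4}; column 1 has {3,4} → 1.
Cell (r3,c4): row 3 has {1,2,4}; column 4 has {1,2} → 3.
Cell (r4,c1): row 4 has {3}; column 1 has {1,3,4} → 2.
Cell (r4,c3): row 4 has {2,3}; column 3 has {2,3,4} → 1.
Cell (r4,c4): row 4 has {1,2,3}; column 4 has {1,2,3}; the diagonal has {1,2,3} → 4.

3 2 4 1 / 4 1 3 2 / 1 4 2 3 / 2 3 1 4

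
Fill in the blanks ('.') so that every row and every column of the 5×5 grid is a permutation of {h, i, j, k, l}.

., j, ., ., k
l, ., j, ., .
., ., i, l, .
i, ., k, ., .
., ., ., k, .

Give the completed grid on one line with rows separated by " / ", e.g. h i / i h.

At row 1, column 1: row 1 has {j,k}; column 1 has {i,l}; that leaves h.
At row 1, column 3: row 1 has {h,j,k}; column 3 has {i,j,k}; that leaves l.
At row 1, column 4: row 1 has {h,j,k,l}; column 4 has {k,l}; that leaves i.
At row 2, column 4: row 2 has {j,l}; column 4 has {i,k,l}; that leaves h.
At row 2, column 5: row 2 has {h,j,l}; column 5 has {k}; that leaves i.
At row 4, column 4: row 4 has {i,k}; column 4 has {h,i,k,l}; that leaves j.
At row 5, column 1: row 5 has {k}; column 1 has {h,i,l}; that leaves j.
At row 5, column 3: row 5 has {j,k}; column 3 has {i,j,k,l}; that leaves h.
At row 5, column 5: row 5 has {h,j,k}; column 5 has {i,k}; that leaves l.
At row 2, column 2: row 2 has {h,i,j,l}; column 2 has {j}; that leaves k.
At row 3, column 1: row 3 has {i,l}; column 1 has {h,i,j,l}; that leaves k.
At row 3, column 2: row 3 has {i,k,l}; column 2 has {j,k}; that leaves h.
At row 3, column 5: row 3 has {h,i,k,l}; column 5 has {i,k,l}; that leaves j.
At row 4, column 2: row 4 has {i,j,k}; column 2 has {h,j,k}; that leaves l.
At row 4, column 5: row 4 has {i,j,k,l}; column 5 has {i,j,k,l}; that leaves h.
At row 5, column 2: row 5 has {h,j,k,l}; column 2 has {h,j,k,l}; that leaves i.

h j l i k / l k j h i / k h i l j / i l k j h / j i h k l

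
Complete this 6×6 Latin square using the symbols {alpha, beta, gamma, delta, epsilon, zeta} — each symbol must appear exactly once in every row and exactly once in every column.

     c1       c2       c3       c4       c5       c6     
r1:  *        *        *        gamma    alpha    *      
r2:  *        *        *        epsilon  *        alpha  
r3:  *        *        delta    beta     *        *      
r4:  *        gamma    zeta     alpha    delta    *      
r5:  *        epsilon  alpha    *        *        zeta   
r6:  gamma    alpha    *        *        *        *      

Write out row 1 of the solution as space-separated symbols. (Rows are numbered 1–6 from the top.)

zeta delta beta gamma alpha epsilon

(r3,c2) = zeta
(r5,c4) = delta
(r6,c4) = zeta
(r5,c1) = beta
(r5,c5) = gamma
(r3,c5) = epsilon
(r3,c6) = gamma
(r4,c1) = epsilon
(r4,c6) = beta
(r6,c5) = beta
(r2,c5) = zeta
(r3,c1) = alpha
(r6,c3) = epsilon
(r6,c6) = delta
(r1,c3) = beta
(r1,c6) = epsilon
(r2,c1) = delta
(r2,c2) = beta
(r2,c3) = gamma
(r1,c1) = zeta
(r1,c2) = delta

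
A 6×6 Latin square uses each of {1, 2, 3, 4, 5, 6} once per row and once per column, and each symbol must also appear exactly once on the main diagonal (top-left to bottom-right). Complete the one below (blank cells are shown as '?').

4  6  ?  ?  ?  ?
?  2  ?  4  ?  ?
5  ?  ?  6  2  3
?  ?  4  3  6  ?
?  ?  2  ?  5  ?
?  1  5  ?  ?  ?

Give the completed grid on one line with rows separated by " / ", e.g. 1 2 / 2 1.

row 3 has {2,3,5,6}; column 2 has {1,2,6} — only 4 is left for (r3,c2).
row 3 has {2,3,4,5,6}; column 3 has {2,4,5}; the diagonal has {2,3,4,5} — only 1 is left for (r3,c3).
row 4 has {3,4,6}; column 2 has {1,2,4,6} — only 5 is left for (r4,c2).
row 5 has {2,5}; column 2 has {1,2,4,5,6} — only 3 is left for (r5,c2).
row 5 has {2,3,5}; column 4 has {3,4,6} — only 1 is left for (r5,c4).
row 6 has {1,5}; column 4 has {1,3,4,6} — only 2 is left for (r6,c4).
row 6 has {1,2,5}; column 6 has {3}; the diagonal has {1,2,3,4,5} — only 6 is left for (r6,c6).
row 1 has {4,6}; column 3 has {1,2,4,5} — only 3 is left for (r1,c3).
row 1 has {3,4,6}; column 4 has {1,2,3,4,6} — only 5 is left for (r1,c4).
row 1 has {3,4,5,6}; column 5 has {2,5,6} — only 1 is left for (r1,c5).
row 1 has {1,3,4,5,6}; column 6 has {3,6} — only 2 is left for (r1,c6).
row 2 has {2,4}; column 3 has {1,2,3,4,5} — only 6 is left for (r2,c3).
row 2 has {2,4,6}; column 5 has {1,2,5,6} — only 3 is left for (r2,c5).
row 4 has {3,4,5,6}; column 6 has {2,3,6} — only 1 is left for (r4,c6).
row 5 has {1,2,3,5}; column 1 has {4,5} — only 6 is left for (r5,c1).
row 5 has {1,2,3,5,6}; column 6 has {1,2,3,6} — only 4 is left for (r5,c6).
row 6 has {1,2,5,6}; column 1 has {4,5,6} — only 3 is left for (r6,c1).
row 6 has {1,2,3,5,6}; column 5 has {1,2,3,5,6} — only 4 is left for (r6,c5).
row 2 has {2,3,4,6}; column 1 has {3,4,5,6} — only 1 is left for (r2,c1).
row 2 has {1,2,3,4,6}; column 6 has {1,2,3,4,6} — only 5 is left for (r2,c6).
row 4 has {1,3,4,5,6}; column 1 has {1,3,4,5,6} — only 2 is left for (r4,c1).

4 6 3 5 1 2 / 1 2 6 4 3 5 / 5 4 1 6 2 3 / 2 5 4 3 6 1 / 6 3 2 1 5 4 / 3 1 5 2 4 6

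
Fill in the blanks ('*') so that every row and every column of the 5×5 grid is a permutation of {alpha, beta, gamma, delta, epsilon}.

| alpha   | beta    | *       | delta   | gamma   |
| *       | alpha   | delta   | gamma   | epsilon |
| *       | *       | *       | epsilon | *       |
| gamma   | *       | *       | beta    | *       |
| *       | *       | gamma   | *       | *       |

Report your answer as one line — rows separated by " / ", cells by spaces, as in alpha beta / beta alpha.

alpha beta epsilon delta gamma / beta alpha delta gamma epsilon / delta gamma beta epsilon alpha / gamma epsilon alpha beta delta / epsilon delta gamma alpha beta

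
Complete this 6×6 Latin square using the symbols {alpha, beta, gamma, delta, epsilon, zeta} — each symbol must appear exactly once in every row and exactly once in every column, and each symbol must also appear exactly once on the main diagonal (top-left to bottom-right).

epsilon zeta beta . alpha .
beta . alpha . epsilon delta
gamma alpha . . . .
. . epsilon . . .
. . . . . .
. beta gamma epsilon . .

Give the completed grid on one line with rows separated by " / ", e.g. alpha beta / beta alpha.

row 1 has {alpha,beta,epsilon,zeta}; column 6 has {delta} — only gamma is left for (r1,c6).
row 2 has {alpha,beta,delta,epsilon}; column 2 has {alpha,beta,zeta}; the diagonal has {epsilon} — only gamma is left for (r2,c2).
row 2 has {alpha,beta,gamma,delta,epsilon}; column 4 has {epsilon} — only zeta is left for (r2,c4).
row 4 has {epsilon}; column 2 has {alpha,beta,gamma,zeta} — only delta is left for (r4,c2).
row 5 is empty so far; column 2 has {alpha,beta,gamma,delta,zeta} — only epsilon is left for (r5,c2).
row 1 has {alpha,beta,gamma,epsilon,zeta}; column 4 has {epsilon,zeta} — only delta is left for (r1,c4).
row 3 has {alpha,gamma}; column 4 has {delta,epsilon,zeta} — only beta is left for (r3,c4).
row 4 has {delta,epsilon}; column 4 has {beta,delta,epsilon,zeta}; the diagonal has {gamma,epsilon} — only alpha is left for (r4,c4).
row 5 has {epsilon}; column 4 has {alpha,beta,delta,epsilon,zeta} — only gamma is left for (r5,c4).
row 6 has {beta,gamma,epsilon}; column 6 has {gamma,delta}; the diagonal has {alpha,gamma,epsilon} — only zeta is left for (r6,c6).
row 3 has {alpha,beta,gamma}; column 3 has {alpha,beta,gamma,epsilon}; the diagonal has {alpha,gamma,epsilon,zeta} — only delta is left for (r3,c3).
row 3 has {alpha,beta,gamma,delta}; column 5 has {alpha,epsilon} — only zeta is left for (r3,c5).
row 3 has {alpha,beta,gamma,delta,zeta}; column 6 has {gamma,delta,zeta} — only epsilon is left for (r3,c6).
row 4 has {alpha,delta,epsilon}; column 1 has {beta,gamma,epsilon} — only zeta is left for (r4,c1).
row 4 has {alpha,delta,epsilon,zeta}; column 6 has {gamma,delta,epsilon,zeta} — only beta is left for (r4,c6).
row 5 has {gamma,epsilon}; column 3 has {alpha,beta,gamma,delta,epsilon} — only zeta is left for (r5,c3).
row 5 has {gamma,epsilon,zeta}; column 5 has {alpha,epsilon,zeta}; the diagonal has {alpha,gamma,delta,epsilon,zeta} — only beta is left for (r5,c5).
row 5 has {beta,gamma,epsilon,zeta}; column 6 has {beta,gamma,delta,epsilon,zeta} — only alpha is left for (r5,c6).
row 6 has {beta,gamma,epsilon,zeta}; column 5 has {alpha,beta,epsilon,zeta} — only delta is left for (r6,c5).
row 4 has {alpha,beta,delta,epsilon,zeta}; column 5 has {alpha,beta,delta,epsilon,zeta} — only gamma is left for (r4,c5).
row 5 has {alpha,beta,gamma,epsilon,zeta}; column 1 has {beta,gamma,epsilon,zeta} — only delta is left for (r5,c1).
row 6 has {beta,gamma,delta,epsilon,zeta}; column 1 has {beta,gamma,delta,epsilon,zeta} — only alpha is left for (r6,c1).

epsilon zeta beta delta alpha gamma / beta gamma alpha zeta epsilon delta / gamma alpha delta beta zeta epsilon / zeta delta epsilon alpha gamma beta / delta epsilon zeta gamma beta alpha / alpha beta gamma epsilon delta zeta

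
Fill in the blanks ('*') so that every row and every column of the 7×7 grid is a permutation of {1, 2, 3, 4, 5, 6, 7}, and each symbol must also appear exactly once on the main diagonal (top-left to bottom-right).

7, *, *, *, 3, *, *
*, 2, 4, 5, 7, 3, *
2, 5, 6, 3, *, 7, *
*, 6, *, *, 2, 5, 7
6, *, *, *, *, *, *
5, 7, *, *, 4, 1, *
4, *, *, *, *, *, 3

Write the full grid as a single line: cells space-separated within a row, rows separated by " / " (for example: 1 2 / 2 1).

Cell (r2,c1): row 2 has {2,3,4,5,7}; column 1 has {2,4,5,6,7} → 1.
Cell (r2,c7): row 2 has {1,2,3,4,5,7}; column 7 has {3,7} → 6.
Cell (r3,c5): row 3 has {2,3,5,6,7}; column 5 has {2,3,4,7} → 1.
Cell (r3,c7): row 3 has {1,2,3,5,6,7}; column 7 has {3,6,7} → 4.
Cell (r4,c1): row 4 has {2,5,6,7}; column 1 has {1,2,4,5,6,7} → 3.
Cell (r4,c3): row 4 has {2,3,5,6,7}; column 3 has {4,6} → 1.
Cell (r4,c4): row 4 has {1,2,3,5,6,7}; column 4 has {3,5}; the diagonal has {1,2,3,6,7} → 4.
Cell (r5,c5): row 5 has {6}; column 5 has {1,2,3,4,7}; the diagonal has {1,2,3,4,6,7} → 5.
Cell (r6,c7): row 6 has {1,4,5,7}; column 7 has {3,4,6,7} → 2.
Cell (r7,c2): row 7 has {3,4}; column 2 has {2,5,6,7} → 1.
Cell (r7,c5): row 7 has {1,3,4}; column 5 has {1,2,3,4,5,7} → 6.
Cell (r7,c6): row 7 has {1,3,4,6}; column 6 has {1,3,5,7} → 2.
Cell (r1,c2): row 1 has {3,7}; column 2 has {1,2,5,6,7} → 4.
Cell (r1,c6): row 1 has {3,4,7}; column 6 has {1,2,3,5,7} → 6.
Cell (r5,c2): row 5 has {5,6}; column 2 has {1,2,4,5,6,7} → 3.
Cell (r5,c6): row 5 has {3,5,6}; column 6 has {1,2,3,5,6,7} → 4.
Cell (r5,c7): row 5 has {3,4,5,6}; column 7 has {2,3,4,6,7} → 1.
Cell (r6,c3): row 6 has {1,2,4,5,7}; column 3 has {1,4,6} → 3.
Cell (r6,c4): row 6 has {1,2,3,4,5,7}; column 4 has {3,4,5} → 6.
Cell (r7,c4): row 7 has {1,2,3,4,6}; column 4 has {3,4,5,6} → 7.
Cell (r1,c7): row 1 has {3,4,6,7}; column 7 has {1,2,3,4,6,7} → 5.
Cell (r5,c4): row 5 has {1,3,4,5,6}; column 4 has {3,4,5,6,7} → 2.
Cell (r7,c3): row 7 has {1,2,3,4,6,7}; column 3 has {1,3,4,6} → 5.
Cell (r1,c3): row 1 has {3,4,5,6,7}; column 3 has {1,3,4,5,6} → 2.
Cell (r1,c4): row 1 has {2,3,4,5,6,7}; column 4 has {2,3,4,5,6,7} → 1.
Cell (r5,c3): row 5 has {1,2,3,4,5,6}; column 3 has {1,2,3,4,5,6} → 7.

7 4 2 1 3 6 5 / 1 2 4 5 7 3 6 / 2 5 6 3 1 7 4 / 3 6 1 4 2 5 7 / 6 3 7 2 5 4 1 / 5 7 3 6 4 1 2 / 4 1 5 7 6 2 3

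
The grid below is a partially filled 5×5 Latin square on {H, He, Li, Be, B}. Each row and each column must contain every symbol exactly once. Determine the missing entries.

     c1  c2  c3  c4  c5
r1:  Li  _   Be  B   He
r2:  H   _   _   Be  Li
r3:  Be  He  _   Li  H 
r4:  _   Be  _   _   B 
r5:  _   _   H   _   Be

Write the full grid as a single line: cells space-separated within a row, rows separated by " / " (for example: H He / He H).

(r1,c2): row 1 has {He,Li,Be,B}; column 2 has {He,Be}, so it must be H.
(r2,c2): row 2 has {H,Li,Be}; column 2 has {H,He,Be}, so it must be B.
(r2,c3): row 2 has {H,Li,Be,B}; column 3 has {H,Be}, so it must be He.
(r3,c3): row 3 has {H,He,Li,Be}; column 3 has {H,He,Be}, so it must be B.
(r4,c1): row 4 has {Be,B}; column 1 has {H,Li,Be}, so it must be He.
(r4,c3): row 4 has {He,Be,B}; column 3 has {H,He,Be,B}, so it must be Li.
(r4,c4): row 4 has {He,Li,Be,B}; column 4 has {Li,Be,B}, so it must be H.
(r5,c1): row 5 has {H,Be}; column 1 has {H,He,Li,Be}, so it must be B.
(r5,c2): row 5 has {H,Be,B}; column 2 has {H,He,Be,B}, so it must be Li.
(r5,c4): row 5 has {H,Li,Be,B}; column 4 has {H,Li,Be,B}, so it must be He.

Li H Be B He / H B He Be Li / Be He B Li H / He Be Li H B / B Li H He Be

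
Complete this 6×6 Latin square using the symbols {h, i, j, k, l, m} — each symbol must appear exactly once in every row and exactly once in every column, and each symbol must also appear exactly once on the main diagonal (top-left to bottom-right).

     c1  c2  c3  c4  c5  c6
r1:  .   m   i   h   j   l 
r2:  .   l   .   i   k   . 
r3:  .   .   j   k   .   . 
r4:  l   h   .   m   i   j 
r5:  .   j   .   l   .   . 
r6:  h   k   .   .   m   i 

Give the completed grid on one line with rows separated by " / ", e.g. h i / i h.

Cell (r1,c1): row 1 has {h,i,j,l,m}; column 1 has {h,l}; the diagonal has {i,j,l,m} → k.
Cell (r3,c2): row 3 has {j,k}; column 2 has {h,j,k,l,m} → i.
Cell (r4,c3): row 4 has {h,i,j,l,m}; column 3 has {i,j} → k.
Cell (r5,c5): row 5 has {j,l}; column 5 has {i,j,k,m}; the diagonal has {i,j,k,l,m} → h.
Cell (r6,c3): row 6 has {h,i,k,m}; column 3 has {i,j,k} → l.
Cell (r6,c4): row 6 has {h,i,k,l,m}; column 4 has {h,i,k,l,m} → j.
Cell (r3,c1): row 3 has {i,j,k}; column 1 has {h,k,l} → m.
Cell (r3,c5): row 3 has {i,j,k,m}; column 5 has {h,i,j,k,m} → l.
Cell (r3,c6): row 3 has {i,j,k,l,m}; column 6 has {i,j,l} → h.
Cell (r5,c1): row 5 has {h,j,l}; column 1 has {h,k,l,m} → i.
Cell (r5,c3): row 5 has {h,i,j,l}; column 3 has {i,j,k,l} → m.
Cell (r5,c6): row 5 has {h,i,j,l,m}; column 6 has {h,i,j,l} → k.
Cell (r2,c1): row 2 has {i,k,l}; column 1 has {h,i,k,l,m} → j.
Cell (r2,c3): row 2 has {i,j,k,l}; column 3 has {i,j,k,l,m} → h.
Cell (r2,c6): row 2 has {h,i,j,k,l}; column 6 has {h,i,j,k,l} → m.

k m i h j l / j l h i k m / m i j k l h / l h k m i j / i j m l h k / h k l j m i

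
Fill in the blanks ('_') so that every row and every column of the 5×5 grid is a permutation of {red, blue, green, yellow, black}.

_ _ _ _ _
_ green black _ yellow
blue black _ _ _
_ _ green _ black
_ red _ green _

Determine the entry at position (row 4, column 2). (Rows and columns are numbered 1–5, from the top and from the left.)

blue

(r2,c1) = red
(r2,c4) = blue
(r4,c1) = yellow
(r4,c2) = blue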